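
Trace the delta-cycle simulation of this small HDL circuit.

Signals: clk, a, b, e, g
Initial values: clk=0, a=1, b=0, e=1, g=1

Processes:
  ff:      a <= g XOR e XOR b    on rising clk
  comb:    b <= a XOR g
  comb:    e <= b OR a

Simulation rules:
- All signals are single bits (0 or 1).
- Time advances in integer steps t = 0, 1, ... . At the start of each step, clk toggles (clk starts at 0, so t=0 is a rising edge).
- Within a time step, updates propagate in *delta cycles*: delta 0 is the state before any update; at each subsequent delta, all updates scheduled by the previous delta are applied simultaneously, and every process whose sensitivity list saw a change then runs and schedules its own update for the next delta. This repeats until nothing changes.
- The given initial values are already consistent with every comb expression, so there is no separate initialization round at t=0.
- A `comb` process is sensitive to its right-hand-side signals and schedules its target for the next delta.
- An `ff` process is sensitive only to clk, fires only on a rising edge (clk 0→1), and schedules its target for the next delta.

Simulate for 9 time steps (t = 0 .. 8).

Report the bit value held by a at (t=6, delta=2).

t0.Δ0 e=1 clk=0 a=1 g=1 b=0
t0.Δ1 e=1 clk=1 a=1 g=1 b=0
t0.Δ2 e=1 clk=1 a=0 g=1 b=0
t0.Δ3 e=0 clk=1 a=0 g=1 b=1
t0.Δ4 e=1 clk=1 a=0 g=1 b=1
t1.Δ0 e=1 clk=1 a=0 g=1 b=1
t1.Δ1 e=1 clk=0 a=0 g=1 b=1
t2.Δ0 e=1 clk=0 a=0 g=1 b=1
t2.Δ1 e=1 clk=1 a=0 g=1 b=1
t2.Δ2 e=1 clk=1 a=1 g=1 b=1
t2.Δ3 e=1 clk=1 a=1 g=1 b=0
t3.Δ0 e=1 clk=1 a=1 g=1 b=0
t3.Δ1 e=1 clk=0 a=1 g=1 b=0
t4.Δ0 e=1 clk=0 a=1 g=1 b=0
t4.Δ1 e=1 clk=1 a=1 g=1 b=0
t4.Δ2 e=1 clk=1 a=0 g=1 b=0
t4.Δ3 e=0 clk=1 a=0 g=1 b=1
t4.Δ4 e=1 clk=1 a=0 g=1 b=1
t5.Δ0 e=1 clk=1 a=0 g=1 b=1
t5.Δ1 e=1 clk=0 a=0 g=1 b=1
t6.Δ0 e=1 clk=0 a=0 g=1 b=1
t6.Δ1 e=1 clk=1 a=0 g=1 b=1
t6.Δ2 e=1 clk=1 a=1 g=1 b=1
t6.Δ3 e=1 clk=1 a=1 g=1 b=0
t7.Δ0 e=1 clk=1 a=1 g=1 b=0
t7.Δ1 e=1 clk=0 a=1 g=1 b=0
t8.Δ0 e=1 clk=0 a=1 g=1 b=0
t8.Δ1 e=1 clk=1 a=1 g=1 b=0
t8.Δ2 e=1 clk=1 a=0 g=1 b=0
t8.Δ3 e=0 clk=1 a=0 g=1 b=1
t8.Δ4 e=1 clk=1 a=0 g=1 b=1

1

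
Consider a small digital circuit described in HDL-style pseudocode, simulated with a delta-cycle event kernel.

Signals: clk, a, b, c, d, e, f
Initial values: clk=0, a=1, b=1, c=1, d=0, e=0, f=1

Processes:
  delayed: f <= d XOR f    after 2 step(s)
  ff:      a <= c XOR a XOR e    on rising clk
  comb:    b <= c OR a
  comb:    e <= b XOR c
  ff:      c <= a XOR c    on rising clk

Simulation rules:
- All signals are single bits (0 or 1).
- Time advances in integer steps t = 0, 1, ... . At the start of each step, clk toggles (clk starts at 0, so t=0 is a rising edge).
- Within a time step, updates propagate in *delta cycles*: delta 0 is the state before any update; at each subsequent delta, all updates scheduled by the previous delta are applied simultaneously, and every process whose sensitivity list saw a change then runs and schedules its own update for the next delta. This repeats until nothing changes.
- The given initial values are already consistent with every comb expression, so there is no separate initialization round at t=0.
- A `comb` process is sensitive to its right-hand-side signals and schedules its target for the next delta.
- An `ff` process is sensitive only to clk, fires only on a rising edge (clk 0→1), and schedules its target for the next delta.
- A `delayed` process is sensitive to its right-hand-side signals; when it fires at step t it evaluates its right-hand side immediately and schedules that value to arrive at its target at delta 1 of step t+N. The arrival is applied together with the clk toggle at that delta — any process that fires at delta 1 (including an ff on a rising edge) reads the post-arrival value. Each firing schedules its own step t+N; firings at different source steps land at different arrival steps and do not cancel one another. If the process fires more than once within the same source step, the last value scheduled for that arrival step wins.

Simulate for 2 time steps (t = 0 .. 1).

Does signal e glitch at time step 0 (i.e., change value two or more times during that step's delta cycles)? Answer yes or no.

t=0 Δ0: d=0 e=0 a=1 c=1 f=1 clk=0 b=1
  Δ1: clk:0→1
  Δ2: a:1→0, c:1→0
  Δ3: e:0→1, b:1→0
  Δ4: e:1→0
  (4Δ to stable)
t=1 Δ0: d=0 e=0 a=0 c=0 f=1 clk=1 b=0
  Δ1: clk:1→0
  (1Δ to stable)

yes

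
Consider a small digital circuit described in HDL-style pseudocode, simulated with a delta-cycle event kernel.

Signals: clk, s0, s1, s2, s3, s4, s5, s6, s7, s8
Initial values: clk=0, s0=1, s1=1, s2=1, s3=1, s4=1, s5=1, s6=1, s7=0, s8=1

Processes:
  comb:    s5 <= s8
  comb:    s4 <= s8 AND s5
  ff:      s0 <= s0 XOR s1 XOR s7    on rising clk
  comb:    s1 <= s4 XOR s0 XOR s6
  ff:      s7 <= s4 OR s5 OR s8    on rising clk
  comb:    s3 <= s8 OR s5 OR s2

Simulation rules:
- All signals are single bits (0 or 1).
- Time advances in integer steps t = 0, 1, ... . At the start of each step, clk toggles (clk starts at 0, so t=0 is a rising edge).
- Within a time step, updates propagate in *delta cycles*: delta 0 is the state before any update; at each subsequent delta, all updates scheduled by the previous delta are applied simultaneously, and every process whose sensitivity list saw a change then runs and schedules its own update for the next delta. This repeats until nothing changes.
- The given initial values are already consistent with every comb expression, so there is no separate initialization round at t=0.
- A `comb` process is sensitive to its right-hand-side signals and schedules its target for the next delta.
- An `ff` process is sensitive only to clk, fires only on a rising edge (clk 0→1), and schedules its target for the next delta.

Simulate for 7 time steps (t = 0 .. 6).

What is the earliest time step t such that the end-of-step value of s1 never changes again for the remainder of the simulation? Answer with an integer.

2

t=0 Δ0: s2=1 clk=0 s7=0 s4=1 s3=1 s0=1 s5=1 s6=1 s1=1 s8=1
  Δ1: clk:0→1
  Δ2: s7:0→1, s0:1→0
  Δ3: s1:1→0
  (3Δ to stable)
t=1 Δ0: s2=1 clk=1 s7=1 s4=1 s3=1 s0=0 s5=1 s6=1 s1=0 s8=1
  Δ1: clk:1→0
  (1Δ to stable)
t=2 Δ0: s2=1 clk=0 s7=1 s4=1 s3=1 s0=0 s5=1 s6=1 s1=0 s8=1
  Δ1: clk:0→1
  Δ2: s0:0→1
  Δ3: s1:0→1
  (3Δ to stable)
t=3 Δ0: s2=1 clk=1 s7=1 s4=1 s3=1 s0=1 s5=1 s6=1 s1=1 s8=1
  Δ1: clk:1→0
  (1Δ to stable)
t=4 Δ0: s2=1 clk=0 s7=1 s4=1 s3=1 s0=1 s5=1 s6=1 s1=1 s8=1
  Δ1: clk:0→1
  (1Δ to stable)
t=5 Δ0: s2=1 clk=1 s7=1 s4=1 s3=1 s0=1 s5=1 s6=1 s1=1 s8=1
  Δ1: clk:1→0
  (1Δ to stable)
t=6 Δ0: s2=1 clk=0 s7=1 s4=1 s3=1 s0=1 s5=1 s6=1 s1=1 s8=1
  Δ1: clk:0→1
  (1Δ to stable)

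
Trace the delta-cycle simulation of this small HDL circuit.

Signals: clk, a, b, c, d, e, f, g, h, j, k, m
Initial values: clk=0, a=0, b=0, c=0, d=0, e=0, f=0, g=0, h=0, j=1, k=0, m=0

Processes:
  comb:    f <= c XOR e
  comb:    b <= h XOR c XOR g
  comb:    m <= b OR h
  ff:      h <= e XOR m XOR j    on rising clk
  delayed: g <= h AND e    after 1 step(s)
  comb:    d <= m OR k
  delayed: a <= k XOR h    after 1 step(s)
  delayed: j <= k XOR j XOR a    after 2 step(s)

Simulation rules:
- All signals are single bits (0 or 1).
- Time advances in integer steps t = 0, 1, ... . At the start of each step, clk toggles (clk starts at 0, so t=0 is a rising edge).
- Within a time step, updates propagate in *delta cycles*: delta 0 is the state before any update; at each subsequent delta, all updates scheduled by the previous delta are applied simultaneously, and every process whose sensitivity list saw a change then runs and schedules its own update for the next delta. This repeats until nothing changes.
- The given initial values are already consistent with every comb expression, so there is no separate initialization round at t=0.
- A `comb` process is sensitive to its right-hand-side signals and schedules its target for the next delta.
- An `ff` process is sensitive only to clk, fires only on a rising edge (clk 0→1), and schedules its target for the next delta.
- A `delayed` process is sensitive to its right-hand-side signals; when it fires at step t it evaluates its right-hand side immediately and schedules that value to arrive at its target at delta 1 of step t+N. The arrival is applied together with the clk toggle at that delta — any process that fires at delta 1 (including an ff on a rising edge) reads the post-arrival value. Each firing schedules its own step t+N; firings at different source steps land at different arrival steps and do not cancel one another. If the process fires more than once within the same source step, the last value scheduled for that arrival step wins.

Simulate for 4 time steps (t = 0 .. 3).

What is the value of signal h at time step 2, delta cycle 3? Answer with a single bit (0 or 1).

0

t=0 Δ0: k=0 c=0 m=0 e=0 d=0 h=0 j=1 b=0 f=0 clk=0 a=0 g=0
  Δ1: clk:0→1
  Δ2: h:0→1
  Δ3: m:0→1, b:0→1
  Δ4: d:0→1
  (4Δ to stable)
t=1 Δ0: k=0 c=0 m=1 e=0 d=1 h=1 j=1 b=1 f=0 clk=1 a=0 g=0
  Δ1: clk:1→0, a:0→1
  (1Δ to stable)
t=2 Δ0: k=0 c=0 m=1 e=0 d=1 h=1 j=1 b=1 f=0 clk=0 a=1 g=0
  Δ1: clk:0→1
  Δ2: h:1→0
  Δ3: b:1→0
  Δ4: m:1→0
  Δ5: d:1→0
  (5Δ to stable)
t=3 Δ0: k=0 c=0 m=0 e=0 d=0 h=0 j=1 b=0 f=0 clk=1 a=1 g=0
  Δ1: j:1→0, clk:1→0, a:1→0
  (1Δ to stable)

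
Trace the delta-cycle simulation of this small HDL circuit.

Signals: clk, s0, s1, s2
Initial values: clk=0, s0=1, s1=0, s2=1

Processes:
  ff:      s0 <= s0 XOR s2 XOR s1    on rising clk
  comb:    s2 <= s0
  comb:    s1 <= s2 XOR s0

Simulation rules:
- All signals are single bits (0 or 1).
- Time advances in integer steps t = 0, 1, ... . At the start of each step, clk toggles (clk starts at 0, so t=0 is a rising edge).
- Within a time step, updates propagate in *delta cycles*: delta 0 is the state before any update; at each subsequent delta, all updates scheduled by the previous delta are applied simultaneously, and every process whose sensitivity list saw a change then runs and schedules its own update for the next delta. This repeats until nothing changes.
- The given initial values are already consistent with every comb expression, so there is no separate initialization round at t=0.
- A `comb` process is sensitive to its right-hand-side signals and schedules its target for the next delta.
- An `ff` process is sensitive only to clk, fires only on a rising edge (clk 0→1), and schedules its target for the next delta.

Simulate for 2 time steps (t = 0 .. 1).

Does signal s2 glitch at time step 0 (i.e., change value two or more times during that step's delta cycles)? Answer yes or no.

t0.Δ0 s0=1 s2=1 clk=0 s1=0
t0.Δ1 s0=1 s2=1 clk=1 s1=0
t0.Δ2 s0=0 s2=1 clk=1 s1=0
t0.Δ3 s0=0 s2=0 clk=1 s1=1
t0.Δ4 s0=0 s2=0 clk=1 s1=0
t1.Δ0 s0=0 s2=0 clk=1 s1=0
t1.Δ1 s0=0 s2=0 clk=0 s1=0

no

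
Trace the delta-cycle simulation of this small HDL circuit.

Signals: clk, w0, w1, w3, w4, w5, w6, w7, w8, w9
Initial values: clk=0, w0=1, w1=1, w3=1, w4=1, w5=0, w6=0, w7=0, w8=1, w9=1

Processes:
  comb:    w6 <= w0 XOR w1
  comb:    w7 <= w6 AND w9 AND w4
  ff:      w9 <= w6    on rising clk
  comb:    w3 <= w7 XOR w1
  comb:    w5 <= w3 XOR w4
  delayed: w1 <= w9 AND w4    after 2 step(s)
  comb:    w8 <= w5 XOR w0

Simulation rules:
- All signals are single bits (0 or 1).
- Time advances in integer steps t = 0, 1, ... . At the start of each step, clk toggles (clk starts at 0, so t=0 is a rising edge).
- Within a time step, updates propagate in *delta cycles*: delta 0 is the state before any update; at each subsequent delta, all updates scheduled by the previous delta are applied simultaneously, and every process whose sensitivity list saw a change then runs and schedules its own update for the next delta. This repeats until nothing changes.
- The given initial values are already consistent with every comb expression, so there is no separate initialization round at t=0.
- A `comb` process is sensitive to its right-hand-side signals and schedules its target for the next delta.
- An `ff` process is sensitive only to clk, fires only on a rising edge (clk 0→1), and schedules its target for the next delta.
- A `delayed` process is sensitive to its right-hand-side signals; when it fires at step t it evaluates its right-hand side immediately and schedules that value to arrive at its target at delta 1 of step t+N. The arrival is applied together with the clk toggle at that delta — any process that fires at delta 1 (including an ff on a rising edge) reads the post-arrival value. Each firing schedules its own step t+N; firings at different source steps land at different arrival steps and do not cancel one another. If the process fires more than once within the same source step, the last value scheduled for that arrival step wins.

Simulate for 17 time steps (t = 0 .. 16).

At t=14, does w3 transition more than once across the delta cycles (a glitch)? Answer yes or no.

yes

t=0 Δ0: clk=0 w3=1 w9=1 w8=1 w5=0 w6=0 w0=1 w7=0 w1=1 w4=1
  Δ1: clk:0→1
  Δ2: w9:1→0
  (2Δ to stable)
t=1 Δ0: clk=1 w3=1 w9=0 w8=1 w5=0 w6=0 w0=1 w7=0 w1=1 w4=1
  Δ1: clk:1→0
  (1Δ to stable)
t=2 Δ0: clk=0 w3=1 w9=0 w8=1 w5=0 w6=0 w0=1 w7=0 w1=1 w4=1
  Δ1: clk:0→1, w1:1→0
  Δ2: w3:1→0, w6:0→1
  Δ3: w5:0→1
  Δ4: w8:1→0
  (4Δ to stable)
t=3 Δ0: clk=1 w3=0 w9=0 w8=0 w5=1 w6=1 w0=1 w7=0 w1=0 w4=1
  Δ1: clk:1→0
  (1Δ to stable)
t=4 Δ0: clk=0 w3=0 w9=0 w8=0 w5=1 w6=1 w0=1 w7=0 w1=0 w4=1
  Δ1: clk:0→1
  Δ2: w9:0→1
  Δ3: w7:0→1
  Δ4: w3:0→1
  Δ5: w5:1→0
  Δ6: w8:0→1
  (6Δ to stable)
t=5 Δ0: clk=1 w3=1 w9=1 w8=1 w5=0 w6=1 w0=1 w7=1 w1=0 w4=1
  Δ1: clk:1→0
  (1Δ to stable)
t=6 Δ0: clk=0 w3=1 w9=1 w8=1 w5=0 w6=1 w0=1 w7=1 w1=0 w4=1
  Δ1: clk:0→1, w1:0→1
  Δ2: w3:1→0, w6:1→0
  Δ3: w5:0→1, w7:1→0
  Δ4: w3:0→1, w8:1→0
  Δ5: w5:1→0
  Δ6: w8:0→1
  (6Δ to stable)
t=7 Δ0: clk=1 w3=1 w9=1 w8=1 w5=0 w6=0 w0=1 w7=0 w1=1 w4=1
  Δ1: clk:1→0
  (1Δ to stable)
t=8 Δ0: clk=0 w3=1 w9=1 w8=1 w5=0 w6=0 w0=1 w7=0 w1=1 w4=1
  Δ1: clk:0→1
  Δ2: w9:1→0
  (2Δ to stable)
t=9 Δ0: clk=1 w3=1 w9=0 w8=1 w5=0 w6=0 w0=1 w7=0 w1=1 w4=1
  Δ1: clk:1→0
  (1Δ to stable)
t=10 Δ0: clk=0 w3=1 w9=0 w8=1 w5=0 w6=0 w0=1 w7=0 w1=1 w4=1
  Δ1: clk:0→1, w1:1→0
  Δ2: w3:1→0, w6:0→1
  Δ3: w5:0→1
  Δ4: w8:1→0
  (4Δ to stable)
t=11 Δ0: clk=1 w3=0 w9=0 w8=0 w5=1 w6=1 w0=1 w7=0 w1=0 w4=1
  Δ1: clk:1→0
  (1Δ to stable)
t=12 Δ0: clk=0 w3=0 w9=0 w8=0 w5=1 w6=1 w0=1 w7=0 w1=0 w4=1
  Δ1: clk:0→1
  Δ2: w9:0→1
  Δ3: w7:0→1
  Δ4: w3:0→1
  Δ5: w5:1→0
  Δ6: w8:0→1
  (6Δ to stable)
t=13 Δ0: clk=1 w3=1 w9=1 w8=1 w5=0 w6=1 w0=1 w7=1 w1=0 w4=1
  Δ1: clk:1→0
  (1Δ to stable)
t=14 Δ0: clk=0 w3=1 w9=1 w8=1 w5=0 w6=1 w0=1 w7=1 w1=0 w4=1
  Δ1: clk:0→1, w1:0→1
  Δ2: w3:1→0, w6:1→0
  Δ3: w5:0→1, w7:1→0
  Δ4: w3:0→1, w8:1→0
  Δ5: w5:1→0
  Δ6: w8:0→1
  (6Δ to stable)
t=15 Δ0: clk=1 w3=1 w9=1 w8=1 w5=0 w6=0 w0=1 w7=0 w1=1 w4=1
  Δ1: clk:1→0
  (1Δ to stable)
t=16 Δ0: clk=0 w3=1 w9=1 w8=1 w5=0 w6=0 w0=1 w7=0 w1=1 w4=1
  Δ1: clk:0→1
  Δ2: w9:1→0
  (2Δ to stable)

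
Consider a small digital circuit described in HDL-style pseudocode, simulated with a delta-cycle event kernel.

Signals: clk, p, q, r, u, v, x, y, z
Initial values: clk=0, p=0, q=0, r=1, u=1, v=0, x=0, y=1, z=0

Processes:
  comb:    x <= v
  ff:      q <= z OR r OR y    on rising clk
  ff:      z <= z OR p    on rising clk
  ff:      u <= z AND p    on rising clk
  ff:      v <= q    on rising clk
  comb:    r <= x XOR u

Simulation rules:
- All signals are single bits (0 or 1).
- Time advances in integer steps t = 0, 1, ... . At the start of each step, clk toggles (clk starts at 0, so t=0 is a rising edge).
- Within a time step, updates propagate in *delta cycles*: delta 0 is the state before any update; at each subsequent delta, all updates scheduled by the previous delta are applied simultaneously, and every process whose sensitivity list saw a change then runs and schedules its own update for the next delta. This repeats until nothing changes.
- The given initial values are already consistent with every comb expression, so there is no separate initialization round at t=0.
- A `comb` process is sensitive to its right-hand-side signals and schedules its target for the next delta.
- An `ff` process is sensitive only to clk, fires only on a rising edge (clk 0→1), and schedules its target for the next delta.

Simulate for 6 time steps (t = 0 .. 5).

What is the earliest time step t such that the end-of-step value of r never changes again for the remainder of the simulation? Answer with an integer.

2

t=0 Δ0: y=1 q=0 r=1 u=1 p=0 x=0 clk=0 v=0 z=0
  Δ1: clk:0→1
  Δ2: q:0→1, u:1→0
  Δ3: r:1→0
  (3Δ to stable)
t=1 Δ0: y=1 q=1 r=0 u=0 p=0 x=0 clk=1 v=0 z=0
  Δ1: clk:1→0
  (1Δ to stable)
t=2 Δ0: y=1 q=1 r=0 u=0 p=0 x=0 clk=0 v=0 z=0
  Δ1: clk:0→1
  Δ2: v:0→1
  Δ3: x:0→1
  Δ4: r:0→1
  (4Δ to stable)
t=3 Δ0: y=1 q=1 r=1 u=0 p=0 x=1 clk=1 v=1 z=0
  Δ1: clk:1→0
  (1Δ to stable)
t=4 Δ0: y=1 q=1 r=1 u=0 p=0 x=1 clk=0 v=1 z=0
  Δ1: clk:0→1
  (1Δ to stable)
t=5 Δ0: y=1 q=1 r=1 u=0 p=0 x=1 clk=1 v=1 z=0
  Δ1: clk:1→0
  (1Δ to stable)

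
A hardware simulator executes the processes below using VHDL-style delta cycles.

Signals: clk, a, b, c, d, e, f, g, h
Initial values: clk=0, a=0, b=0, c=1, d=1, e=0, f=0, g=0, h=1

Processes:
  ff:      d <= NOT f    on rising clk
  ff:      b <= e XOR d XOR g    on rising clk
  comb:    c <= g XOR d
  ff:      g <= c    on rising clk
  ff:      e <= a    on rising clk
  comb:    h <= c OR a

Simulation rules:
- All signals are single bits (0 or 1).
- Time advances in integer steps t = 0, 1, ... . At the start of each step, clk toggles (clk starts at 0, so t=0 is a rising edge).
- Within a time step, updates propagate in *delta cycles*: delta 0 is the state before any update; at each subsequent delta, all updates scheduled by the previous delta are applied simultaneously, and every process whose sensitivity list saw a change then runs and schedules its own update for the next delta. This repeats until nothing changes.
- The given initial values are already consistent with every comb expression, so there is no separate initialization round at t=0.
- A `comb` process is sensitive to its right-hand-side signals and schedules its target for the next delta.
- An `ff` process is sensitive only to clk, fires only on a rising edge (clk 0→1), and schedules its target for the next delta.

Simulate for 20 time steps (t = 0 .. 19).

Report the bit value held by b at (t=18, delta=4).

[bits: d,c,e,b,clk,h,f,g,a]
t=0: Δ0=110001000 Δ1=110011000 Δ2=110111010 Δ3=100111010 Δ4=100110010 | 4Δ
t=1: Δ0=100110010 Δ1=100100010 | 1Δ
t=2: Δ0=100100010 Δ1=100110010 Δ2=100010000 Δ3=110010000 Δ4=110011000 | 4Δ
t=3: Δ0=110011000 Δ1=110001000 | 1Δ
t=4: Δ0=110001000 Δ1=110011000 Δ2=110111010 Δ3=100111010 Δ4=100110010 | 4Δ
t=5: Δ0=100110010 Δ1=100100010 | 1Δ
t=6: Δ0=100100010 Δ1=100110010 Δ2=100010000 Δ3=110010000 Δ4=110011000 | 4Δ
t=7: Δ0=110011000 Δ1=110001000 | 1Δ
t=8: Δ0=110001000 Δ1=110011000 Δ2=110111010 Δ3=100111010 Δ4=100110010 | 4Δ
t=9: Δ0=100110010 Δ1=100100010 | 1Δ
t=10: Δ0=100100010 Δ1=100110010 Δ2=100010000 Δ3=110010000 Δ4=110011000 | 4Δ
t=11: Δ0=110011000 Δ1=110001000 | 1Δ
t=12: Δ0=110001000 Δ1=110011000 Δ2=110111010 Δ3=100111010 Δ4=100110010 | 4Δ
t=13: Δ0=100110010 Δ1=100100010 | 1Δ
t=14: Δ0=100100010 Δ1=100110010 Δ2=100010000 Δ3=110010000 Δ4=110011000 | 4Δ
t=15: Δ0=110011000 Δ1=110001000 | 1Δ
t=16: Δ0=110001000 Δ1=110011000 Δ2=110111010 Δ3=100111010 Δ4=100110010 | 4Δ
t=17: Δ0=100110010 Δ1=100100010 | 1Δ
t=18: Δ0=100100010 Δ1=100110010 Δ2=100010000 Δ3=110010000 Δ4=110011000 | 4Δ
t=19: Δ0=110011000 Δ1=110001000 | 1Δ

0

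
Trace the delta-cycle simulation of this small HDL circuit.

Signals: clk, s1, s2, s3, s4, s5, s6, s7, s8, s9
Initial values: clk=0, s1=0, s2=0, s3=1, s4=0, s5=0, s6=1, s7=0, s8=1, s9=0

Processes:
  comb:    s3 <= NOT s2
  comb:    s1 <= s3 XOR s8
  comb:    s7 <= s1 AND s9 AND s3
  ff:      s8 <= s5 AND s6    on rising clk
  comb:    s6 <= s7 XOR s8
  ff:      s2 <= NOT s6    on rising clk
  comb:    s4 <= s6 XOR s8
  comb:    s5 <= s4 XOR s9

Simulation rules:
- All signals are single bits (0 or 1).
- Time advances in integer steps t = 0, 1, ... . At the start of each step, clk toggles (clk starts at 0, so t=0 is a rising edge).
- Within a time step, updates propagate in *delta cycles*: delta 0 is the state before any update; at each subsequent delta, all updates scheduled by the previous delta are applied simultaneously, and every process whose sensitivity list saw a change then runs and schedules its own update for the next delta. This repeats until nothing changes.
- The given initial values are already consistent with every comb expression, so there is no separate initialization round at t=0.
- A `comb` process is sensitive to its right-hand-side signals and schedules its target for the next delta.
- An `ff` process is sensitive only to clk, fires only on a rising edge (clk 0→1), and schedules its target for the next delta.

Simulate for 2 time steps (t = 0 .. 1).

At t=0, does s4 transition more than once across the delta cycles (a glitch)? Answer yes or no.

t=0 Δ0: s3=1 clk=0 s5=0 s9=0 s7=0 s6=1 s1=0 s4=0 s8=1 s2=0
  Δ1: clk:0→1
  Δ2: s8:1→0
  Δ3: s6:1→0, s1:0→1, s4:0→1
  Δ4: s5:0→1, s4:1→0
  Δ5: s5:1→0
  (5Δ to stable)
t=1 Δ0: s3=1 clk=1 s5=0 s9=0 s7=0 s6=0 s1=1 s4=0 s8=0 s2=0
  Δ1: clk:1→0
  (1Δ to stable)

yes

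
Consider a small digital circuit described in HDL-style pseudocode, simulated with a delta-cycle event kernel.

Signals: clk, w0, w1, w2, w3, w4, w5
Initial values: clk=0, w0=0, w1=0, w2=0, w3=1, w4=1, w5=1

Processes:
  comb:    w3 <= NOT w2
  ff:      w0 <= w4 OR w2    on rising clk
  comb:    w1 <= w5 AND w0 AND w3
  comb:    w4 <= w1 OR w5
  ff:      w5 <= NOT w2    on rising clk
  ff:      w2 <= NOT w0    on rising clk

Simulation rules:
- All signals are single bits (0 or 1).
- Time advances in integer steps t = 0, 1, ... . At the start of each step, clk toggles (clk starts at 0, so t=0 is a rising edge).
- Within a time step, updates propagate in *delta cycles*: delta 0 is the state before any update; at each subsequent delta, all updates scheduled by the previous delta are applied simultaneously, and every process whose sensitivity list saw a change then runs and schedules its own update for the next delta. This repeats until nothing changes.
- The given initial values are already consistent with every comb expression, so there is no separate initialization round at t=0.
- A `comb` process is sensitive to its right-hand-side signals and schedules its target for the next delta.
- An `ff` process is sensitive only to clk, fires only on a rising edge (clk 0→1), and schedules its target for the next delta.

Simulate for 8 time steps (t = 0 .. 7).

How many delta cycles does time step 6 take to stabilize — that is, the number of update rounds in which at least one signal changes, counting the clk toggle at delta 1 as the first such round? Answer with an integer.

4

[bits: w1,clk,w0,w5,w3,w4,w2]
t=0: Δ0=0001110 Δ1=0101110 Δ2=0111111 Δ3=1111011 Δ4=0111011 | 4Δ
t=1: Δ0=0111011 Δ1=0011011 | 1Δ
t=2: Δ0=0011011 Δ1=0111011 Δ2=0110010 Δ3=0110100 | 3Δ
t=3: Δ0=0110100 Δ1=0010100 | 1Δ
t=4: Δ0=0010100 Δ1=0110100 Δ2=0101100 Δ3=0101110 | 3Δ
t=5: Δ0=0101110 Δ1=0001110 | 1Δ
t=6: Δ0=0001110 Δ1=0101110 Δ2=0111111 Δ3=1111011 Δ4=0111011 | 4Δ
t=7: Δ0=0111011 Δ1=0011011 | 1Δ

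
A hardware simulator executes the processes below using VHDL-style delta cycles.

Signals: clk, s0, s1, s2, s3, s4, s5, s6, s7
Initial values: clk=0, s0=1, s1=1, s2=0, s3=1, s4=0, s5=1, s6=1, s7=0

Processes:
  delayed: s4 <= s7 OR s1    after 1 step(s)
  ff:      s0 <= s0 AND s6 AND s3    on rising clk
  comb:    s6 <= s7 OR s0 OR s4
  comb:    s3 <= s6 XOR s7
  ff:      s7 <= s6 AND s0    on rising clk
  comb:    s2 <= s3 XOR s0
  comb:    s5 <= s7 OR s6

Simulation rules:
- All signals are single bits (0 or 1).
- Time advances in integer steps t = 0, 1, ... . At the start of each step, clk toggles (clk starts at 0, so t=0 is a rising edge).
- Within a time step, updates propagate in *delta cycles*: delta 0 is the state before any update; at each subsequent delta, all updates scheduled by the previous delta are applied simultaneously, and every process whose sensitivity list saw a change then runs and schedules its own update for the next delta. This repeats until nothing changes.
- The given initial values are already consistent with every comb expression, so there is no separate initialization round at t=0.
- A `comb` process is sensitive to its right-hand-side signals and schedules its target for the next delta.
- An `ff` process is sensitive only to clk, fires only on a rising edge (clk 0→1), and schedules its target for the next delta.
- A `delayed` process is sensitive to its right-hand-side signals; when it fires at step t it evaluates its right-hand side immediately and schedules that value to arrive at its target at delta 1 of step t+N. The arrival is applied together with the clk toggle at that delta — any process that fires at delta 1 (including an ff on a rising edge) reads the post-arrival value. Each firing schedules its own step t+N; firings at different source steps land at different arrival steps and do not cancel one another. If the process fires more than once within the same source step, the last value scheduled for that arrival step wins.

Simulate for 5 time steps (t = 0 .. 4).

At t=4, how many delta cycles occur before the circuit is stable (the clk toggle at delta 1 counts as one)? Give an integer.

4

[bits: clk,s2,s7,s6,s3,s1,s5,s0,s4]
t=0: Δ0=000111110 Δ1=100111110 Δ2=101111110 Δ3=101101110 Δ4=111101110 | 4Δ
t=1: Δ0=111101110 Δ1=011101111 | 1Δ
t=2: Δ0=011101111 Δ1=111101111 Δ2=111101101 Δ3=101101101 | 3Δ
t=3: Δ0=101101101 Δ1=001101101 | 1Δ
t=4: Δ0=001101101 Δ1=101101101 Δ2=100101101 Δ3=100111101 Δ4=110111101 | 4Δ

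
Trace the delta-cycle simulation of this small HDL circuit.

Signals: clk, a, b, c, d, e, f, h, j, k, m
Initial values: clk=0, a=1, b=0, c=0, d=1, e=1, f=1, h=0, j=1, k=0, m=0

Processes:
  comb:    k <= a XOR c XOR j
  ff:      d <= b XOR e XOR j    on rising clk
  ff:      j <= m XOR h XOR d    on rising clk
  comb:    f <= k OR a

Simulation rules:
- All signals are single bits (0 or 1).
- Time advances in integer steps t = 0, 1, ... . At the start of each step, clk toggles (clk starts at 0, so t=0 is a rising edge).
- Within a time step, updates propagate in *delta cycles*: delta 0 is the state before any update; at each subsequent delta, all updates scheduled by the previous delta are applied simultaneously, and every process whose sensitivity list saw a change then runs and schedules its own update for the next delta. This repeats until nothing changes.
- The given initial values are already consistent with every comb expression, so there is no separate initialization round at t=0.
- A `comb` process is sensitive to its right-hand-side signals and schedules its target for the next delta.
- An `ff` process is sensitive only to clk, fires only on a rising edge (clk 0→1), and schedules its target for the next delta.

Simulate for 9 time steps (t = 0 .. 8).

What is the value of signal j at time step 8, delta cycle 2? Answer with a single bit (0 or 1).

1

t0.Δ0 c=0 e=1 m=0 h=0 j=1 f=1 b=0 clk=0 k=0 a=1 d=1
t0.Δ1 c=0 e=1 m=0 h=0 j=1 f=1 b=0 clk=1 k=0 a=1 d=1
t0.Δ2 c=0 e=1 m=0 h=0 j=1 f=1 b=0 clk=1 k=0 a=1 d=0
t1.Δ0 c=0 e=1 m=0 h=0 j=1 f=1 b=0 clk=1 k=0 a=1 d=0
t1.Δ1 c=0 e=1 m=0 h=0 j=1 f=1 b=0 clk=0 k=0 a=1 d=0
t2.Δ0 c=0 e=1 m=0 h=0 j=1 f=1 b=0 clk=0 k=0 a=1 d=0
t2.Δ1 c=0 e=1 m=0 h=0 j=1 f=1 b=0 clk=1 k=0 a=1 d=0
t2.Δ2 c=0 e=1 m=0 h=0 j=0 f=1 b=0 clk=1 k=0 a=1 d=0
t2.Δ3 c=0 e=1 m=0 h=0 j=0 f=1 b=0 clk=1 k=1 a=1 d=0
t3.Δ0 c=0 e=1 m=0 h=0 j=0 f=1 b=0 clk=1 k=1 a=1 d=0
t3.Δ1 c=0 e=1 m=0 h=0 j=0 f=1 b=0 clk=0 k=1 a=1 d=0
t4.Δ0 c=0 e=1 m=0 h=0 j=0 f=1 b=0 clk=0 k=1 a=1 d=0
t4.Δ1 c=0 e=1 m=0 h=0 j=0 f=1 b=0 clk=1 k=1 a=1 d=0
t4.Δ2 c=0 e=1 m=0 h=0 j=0 f=1 b=0 clk=1 k=1 a=1 d=1
t5.Δ0 c=0 e=1 m=0 h=0 j=0 f=1 b=0 clk=1 k=1 a=1 d=1
t5.Δ1 c=0 e=1 m=0 h=0 j=0 f=1 b=0 clk=0 k=1 a=1 d=1
t6.Δ0 c=0 e=1 m=0 h=0 j=0 f=1 b=0 clk=0 k=1 a=1 d=1
t6.Δ1 c=0 e=1 m=0 h=0 j=0 f=1 b=0 clk=1 k=1 a=1 d=1
t6.Δ2 c=0 e=1 m=0 h=0 j=1 f=1 b=0 clk=1 k=1 a=1 d=1
t6.Δ3 c=0 e=1 m=0 h=0 j=1 f=1 b=0 clk=1 k=0 a=1 d=1
t7.Δ0 c=0 e=1 m=0 h=0 j=1 f=1 b=0 clk=1 k=0 a=1 d=1
t7.Δ1 c=0 e=1 m=0 h=0 j=1 f=1 b=0 clk=0 k=0 a=1 d=1
t8.Δ0 c=0 e=1 m=0 h=0 j=1 f=1 b=0 clk=0 k=0 a=1 d=1
t8.Δ1 c=0 e=1 m=0 h=0 j=1 f=1 b=0 clk=1 k=0 a=1 d=1
t8.Δ2 c=0 e=1 m=0 h=0 j=1 f=1 b=0 clk=1 k=0 a=1 d=0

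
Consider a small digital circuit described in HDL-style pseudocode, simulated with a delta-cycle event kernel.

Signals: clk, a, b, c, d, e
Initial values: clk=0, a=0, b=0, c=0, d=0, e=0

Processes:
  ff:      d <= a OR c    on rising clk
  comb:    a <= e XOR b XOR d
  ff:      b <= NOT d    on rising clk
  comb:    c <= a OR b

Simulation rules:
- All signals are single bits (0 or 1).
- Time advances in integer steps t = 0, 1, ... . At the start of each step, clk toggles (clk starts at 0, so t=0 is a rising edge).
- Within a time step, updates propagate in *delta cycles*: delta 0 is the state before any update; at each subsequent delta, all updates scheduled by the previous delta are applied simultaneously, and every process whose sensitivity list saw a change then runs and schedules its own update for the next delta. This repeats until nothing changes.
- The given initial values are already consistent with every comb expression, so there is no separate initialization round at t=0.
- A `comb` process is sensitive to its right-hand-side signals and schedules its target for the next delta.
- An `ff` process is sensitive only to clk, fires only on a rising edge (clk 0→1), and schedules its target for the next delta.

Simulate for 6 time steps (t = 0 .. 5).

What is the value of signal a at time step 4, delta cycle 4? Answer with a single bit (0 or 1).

t=0 Δ0: clk=0 b=0 c=0 a=0 e=0 d=0
  Δ1: clk:0→1
  Δ2: b:0→1
  Δ3: c:0→1, a:0→1
  (3Δ to stable)
t=1 Δ0: clk=1 b=1 c=1 a=1 e=0 d=0
  Δ1: clk:1→0
  (1Δ to stable)
t=2 Δ0: clk=0 b=1 c=1 a=1 e=0 d=0
  Δ1: clk:0→1
  Δ2: d:0→1
  Δ3: a:1→0
  (3Δ to stable)
t=3 Δ0: clk=1 b=1 c=1 a=0 e=0 d=1
  Δ1: clk:1→0
  (1Δ to stable)
t=4 Δ0: clk=0 b=1 c=1 a=0 e=0 d=1
  Δ1: clk:0→1
  Δ2: b:1→0
  Δ3: c:1→0, a:0→1
  Δ4: c:0→1
  (4Δ to stable)
t=5 Δ0: clk=1 b=0 c=1 a=1 e=0 d=1
  Δ1: clk:1→0
  (1Δ to stable)

1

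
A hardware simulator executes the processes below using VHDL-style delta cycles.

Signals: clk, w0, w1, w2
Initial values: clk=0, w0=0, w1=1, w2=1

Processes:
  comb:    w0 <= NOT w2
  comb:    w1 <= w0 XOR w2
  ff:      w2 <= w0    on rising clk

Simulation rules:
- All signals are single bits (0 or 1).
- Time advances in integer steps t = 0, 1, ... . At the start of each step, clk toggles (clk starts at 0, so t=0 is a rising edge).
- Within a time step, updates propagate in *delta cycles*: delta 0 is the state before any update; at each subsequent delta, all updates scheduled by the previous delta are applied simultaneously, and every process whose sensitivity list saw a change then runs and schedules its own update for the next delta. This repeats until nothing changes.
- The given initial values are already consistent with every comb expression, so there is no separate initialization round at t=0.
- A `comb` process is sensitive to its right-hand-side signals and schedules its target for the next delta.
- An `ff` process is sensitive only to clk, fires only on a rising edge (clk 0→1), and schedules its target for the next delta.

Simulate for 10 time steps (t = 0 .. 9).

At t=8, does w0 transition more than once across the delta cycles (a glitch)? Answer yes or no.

t0.Δ0 w0=0 clk=0 w1=1 w2=1
t0.Δ1 w0=0 clk=1 w1=1 w2=1
t0.Δ2 w0=0 clk=1 w1=1 w2=0
t0.Δ3 w0=1 clk=1 w1=0 w2=0
t0.Δ4 w0=1 clk=1 w1=1 w2=0
t1.Δ0 w0=1 clk=1 w1=1 w2=0
t1.Δ1 w0=1 clk=0 w1=1 w2=0
t2.Δ0 w0=1 clk=0 w1=1 w2=0
t2.Δ1 w0=1 clk=1 w1=1 w2=0
t2.Δ2 w0=1 clk=1 w1=1 w2=1
t2.Δ3 w0=0 clk=1 w1=0 w2=1
t2.Δ4 w0=0 clk=1 w1=1 w2=1
t3.Δ0 w0=0 clk=1 w1=1 w2=1
t3.Δ1 w0=0 clk=0 w1=1 w2=1
t4.Δ0 w0=0 clk=0 w1=1 w2=1
t4.Δ1 w0=0 clk=1 w1=1 w2=1
t4.Δ2 w0=0 clk=1 w1=1 w2=0
t4.Δ3 w0=1 clk=1 w1=0 w2=0
t4.Δ4 w0=1 clk=1 w1=1 w2=0
t5.Δ0 w0=1 clk=1 w1=1 w2=0
t5.Δ1 w0=1 clk=0 w1=1 w2=0
t6.Δ0 w0=1 clk=0 w1=1 w2=0
t6.Δ1 w0=1 clk=1 w1=1 w2=0
t6.Δ2 w0=1 clk=1 w1=1 w2=1
t6.Δ3 w0=0 clk=1 w1=0 w2=1
t6.Δ4 w0=0 clk=1 w1=1 w2=1
t7.Δ0 w0=0 clk=1 w1=1 w2=1
t7.Δ1 w0=0 clk=0 w1=1 w2=1
t8.Δ0 w0=0 clk=0 w1=1 w2=1
t8.Δ1 w0=0 clk=1 w1=1 w2=1
t8.Δ2 w0=0 clk=1 w1=1 w2=0
t8.Δ3 w0=1 clk=1 w1=0 w2=0
t8.Δ4 w0=1 clk=1 w1=1 w2=0
t9.Δ0 w0=1 clk=1 w1=1 w2=0
t9.Δ1 w0=1 clk=0 w1=1 w2=0

no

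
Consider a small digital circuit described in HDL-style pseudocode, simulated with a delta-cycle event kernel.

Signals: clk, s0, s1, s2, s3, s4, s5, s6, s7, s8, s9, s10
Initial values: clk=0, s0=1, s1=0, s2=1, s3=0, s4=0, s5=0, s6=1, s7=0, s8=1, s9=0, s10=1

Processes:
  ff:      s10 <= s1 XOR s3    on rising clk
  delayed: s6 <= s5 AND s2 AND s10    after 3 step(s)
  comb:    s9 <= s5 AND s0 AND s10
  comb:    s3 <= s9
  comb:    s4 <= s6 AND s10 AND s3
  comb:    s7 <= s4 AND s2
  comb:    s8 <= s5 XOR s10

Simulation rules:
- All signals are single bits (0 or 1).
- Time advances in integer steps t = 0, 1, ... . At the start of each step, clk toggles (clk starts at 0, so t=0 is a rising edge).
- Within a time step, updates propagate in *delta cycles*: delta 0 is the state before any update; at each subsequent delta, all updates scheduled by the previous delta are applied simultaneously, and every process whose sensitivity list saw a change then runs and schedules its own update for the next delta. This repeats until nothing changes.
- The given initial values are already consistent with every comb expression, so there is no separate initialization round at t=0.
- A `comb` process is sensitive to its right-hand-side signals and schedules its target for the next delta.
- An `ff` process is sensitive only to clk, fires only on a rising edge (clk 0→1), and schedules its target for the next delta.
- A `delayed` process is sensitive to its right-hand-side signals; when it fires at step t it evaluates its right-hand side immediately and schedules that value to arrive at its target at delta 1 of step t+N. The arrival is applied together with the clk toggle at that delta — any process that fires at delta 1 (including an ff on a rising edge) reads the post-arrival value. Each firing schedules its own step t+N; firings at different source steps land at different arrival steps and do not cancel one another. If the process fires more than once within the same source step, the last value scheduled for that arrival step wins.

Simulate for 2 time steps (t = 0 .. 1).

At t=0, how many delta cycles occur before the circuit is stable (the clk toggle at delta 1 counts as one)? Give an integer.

t=0 Δ0: s10=1 s8=1 clk=0 s1=0 s6=1 s7=0 s5=0 s0=1 s4=0 s9=0 s2=1 s3=0
  Δ1: clk:0→1
  Δ2: s10:1→0
  Δ3: s8:1→0
  (3Δ to stable)
t=1 Δ0: s10=0 s8=0 clk=1 s1=0 s6=1 s7=0 s5=0 s0=1 s4=0 s9=0 s2=1 s3=0
  Δ1: clk:1→0
  (1Δ to stable)

3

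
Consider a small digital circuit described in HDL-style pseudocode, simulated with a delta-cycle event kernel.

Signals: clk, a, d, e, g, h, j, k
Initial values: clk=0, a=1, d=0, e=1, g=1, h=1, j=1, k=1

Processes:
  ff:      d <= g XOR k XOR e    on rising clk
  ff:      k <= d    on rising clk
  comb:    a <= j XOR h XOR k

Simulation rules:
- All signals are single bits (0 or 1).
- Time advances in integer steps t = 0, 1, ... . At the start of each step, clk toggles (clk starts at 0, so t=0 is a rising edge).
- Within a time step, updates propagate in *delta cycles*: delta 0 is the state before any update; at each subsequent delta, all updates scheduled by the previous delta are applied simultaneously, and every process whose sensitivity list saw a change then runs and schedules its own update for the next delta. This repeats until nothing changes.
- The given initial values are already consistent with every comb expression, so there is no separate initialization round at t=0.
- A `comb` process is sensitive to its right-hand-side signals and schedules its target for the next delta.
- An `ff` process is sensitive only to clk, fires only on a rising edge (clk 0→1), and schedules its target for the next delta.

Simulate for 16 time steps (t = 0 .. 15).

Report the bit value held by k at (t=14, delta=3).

t=0 Δ0: d=0 h=1 j=1 a=1 g=1 e=1 clk=0 k=1
  Δ1: clk:0→1
  Δ2: d:0→1, k:1→0
  Δ3: a:1→0
  (3Δ to stable)
t=1 Δ0: d=1 h=1 j=1 a=0 g=1 e=1 clk=1 k=0
  Δ1: clk:1→0
  (1Δ to stable)
t=2 Δ0: d=1 h=1 j=1 a=0 g=1 e=1 clk=0 k=0
  Δ1: clk:0→1
  Δ2: d:1→0, k:0→1
  Δ3: a:0→1
  (3Δ to stable)
t=3 Δ0: d=0 h=1 j=1 a=1 g=1 e=1 clk=1 k=1
  Δ1: clk:1→0
  (1Δ to stable)
t=4 Δ0: d=0 h=1 j=1 a=1 g=1 e=1 clk=0 k=1
  Δ1: clk:0→1
  Δ2: d:0→1, k:1→0
  Δ3: a:1→0
  (3Δ to stable)
t=5 Δ0: d=1 h=1 j=1 a=0 g=1 e=1 clk=1 k=0
  Δ1: clk:1→0
  (1Δ to stable)
t=6 Δ0: d=1 h=1 j=1 a=0 g=1 e=1 clk=0 k=0
  Δ1: clk:0→1
  Δ2: d:1→0, k:0→1
  Δ3: a:0→1
  (3Δ to stable)
t=7 Δ0: d=0 h=1 j=1 a=1 g=1 e=1 clk=1 k=1
  Δ1: clk:1→0
  (1Δ to stable)
t=8 Δ0: d=0 h=1 j=1 a=1 g=1 e=1 clk=0 k=1
  Δ1: clk:0→1
  Δ2: d:0→1, k:1→0
  Δ3: a:1→0
  (3Δ to stable)
t=9 Δ0: d=1 h=1 j=1 a=0 g=1 e=1 clk=1 k=0
  Δ1: clk:1→0
  (1Δ to stable)
t=10 Δ0: d=1 h=1 j=1 a=0 g=1 e=1 clk=0 k=0
  Δ1: clk:0→1
  Δ2: d:1→0, k:0→1
  Δ3: a:0→1
  (3Δ to stable)
t=11 Δ0: d=0 h=1 j=1 a=1 g=1 e=1 clk=1 k=1
  Δ1: clk:1→0
  (1Δ to stable)
t=12 Δ0: d=0 h=1 j=1 a=1 g=1 e=1 clk=0 k=1
  Δ1: clk:0→1
  Δ2: d:0→1, k:1→0
  Δ3: a:1→0
  (3Δ to stable)
t=13 Δ0: d=1 h=1 j=1 a=0 g=1 e=1 clk=1 k=0
  Δ1: clk:1→0
  (1Δ to stable)
t=14 Δ0: d=1 h=1 j=1 a=0 g=1 e=1 clk=0 k=0
  Δ1: clk:0→1
  Δ2: d:1→0, k:0→1
  Δ3: a:0→1
  (3Δ to stable)
t=15 Δ0: d=0 h=1 j=1 a=1 g=1 e=1 clk=1 k=1
  Δ1: clk:1→0
  (1Δ to stable)

1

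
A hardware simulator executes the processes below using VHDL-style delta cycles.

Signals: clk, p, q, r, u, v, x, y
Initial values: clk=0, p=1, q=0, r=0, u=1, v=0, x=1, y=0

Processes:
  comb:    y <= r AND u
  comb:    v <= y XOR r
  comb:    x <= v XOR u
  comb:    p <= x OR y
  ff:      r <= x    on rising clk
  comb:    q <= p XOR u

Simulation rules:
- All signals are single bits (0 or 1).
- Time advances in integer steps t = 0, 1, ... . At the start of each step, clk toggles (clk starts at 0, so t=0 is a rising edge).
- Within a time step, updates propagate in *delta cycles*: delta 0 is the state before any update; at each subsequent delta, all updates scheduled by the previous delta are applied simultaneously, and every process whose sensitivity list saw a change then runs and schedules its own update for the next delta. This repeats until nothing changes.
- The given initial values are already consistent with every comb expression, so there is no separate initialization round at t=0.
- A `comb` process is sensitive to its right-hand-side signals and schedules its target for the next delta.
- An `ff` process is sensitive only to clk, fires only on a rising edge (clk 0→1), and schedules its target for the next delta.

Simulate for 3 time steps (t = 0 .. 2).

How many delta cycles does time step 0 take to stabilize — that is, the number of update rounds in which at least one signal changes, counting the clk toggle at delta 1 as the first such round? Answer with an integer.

t=0 Δ0: u=1 x=1 q=0 clk=0 y=0 r=0 p=1 v=0
  Δ1: clk:0→1
  Δ2: r:0→1
  Δ3: y:0→1, v:0→1
  Δ4: x:1→0, v:1→0
  Δ5: x:0→1
  (5Δ to stable)
t=1 Δ0: u=1 x=1 q=0 clk=1 y=1 r=1 p=1 v=0
  Δ1: clk:1→0
  (1Δ to stable)
t=2 Δ0: u=1 x=1 q=0 clk=0 y=1 r=1 p=1 v=0
  Δ1: clk:0→1
  (1Δ to stable)

5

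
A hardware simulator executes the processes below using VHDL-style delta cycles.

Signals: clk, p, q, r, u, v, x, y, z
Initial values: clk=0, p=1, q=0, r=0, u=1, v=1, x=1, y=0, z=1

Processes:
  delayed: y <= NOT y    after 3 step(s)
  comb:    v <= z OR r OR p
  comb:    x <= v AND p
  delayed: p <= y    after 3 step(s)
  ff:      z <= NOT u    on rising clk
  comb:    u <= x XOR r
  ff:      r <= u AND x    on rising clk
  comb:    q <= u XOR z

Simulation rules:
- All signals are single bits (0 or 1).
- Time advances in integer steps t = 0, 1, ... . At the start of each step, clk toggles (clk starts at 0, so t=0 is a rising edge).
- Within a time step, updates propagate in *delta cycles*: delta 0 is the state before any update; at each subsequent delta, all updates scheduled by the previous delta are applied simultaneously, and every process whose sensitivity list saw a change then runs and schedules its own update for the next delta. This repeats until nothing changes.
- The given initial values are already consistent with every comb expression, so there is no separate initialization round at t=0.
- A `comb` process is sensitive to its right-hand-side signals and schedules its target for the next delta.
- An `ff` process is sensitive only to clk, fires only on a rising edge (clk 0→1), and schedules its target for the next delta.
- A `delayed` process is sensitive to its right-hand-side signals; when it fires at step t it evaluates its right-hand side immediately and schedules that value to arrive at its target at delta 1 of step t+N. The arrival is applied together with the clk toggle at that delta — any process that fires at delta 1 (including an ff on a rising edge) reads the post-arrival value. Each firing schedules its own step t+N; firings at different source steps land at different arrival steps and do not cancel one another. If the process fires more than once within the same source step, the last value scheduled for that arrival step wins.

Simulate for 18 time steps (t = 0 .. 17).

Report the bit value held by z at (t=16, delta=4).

0

t0.Δ0 x=1 y=0 v=1 z=1 clk=0 q=0 r=0 p=1 u=1
t0.Δ1 x=1 y=0 v=1 z=1 clk=1 q=0 r=0 p=1 u=1
t0.Δ2 x=1 y=0 v=1 z=0 clk=1 q=0 r=1 p=1 u=1
t0.Δ3 x=1 y=0 v=1 z=0 clk=1 q=1 r=1 p=1 u=0
t0.Δ4 x=1 y=0 v=1 z=0 clk=1 q=0 r=1 p=1 u=0
t1.Δ0 x=1 y=0 v=1 z=0 clk=1 q=0 r=1 p=1 u=0
t1.Δ1 x=1 y=0 v=1 z=0 clk=0 q=0 r=1 p=1 u=0
t2.Δ0 x=1 y=0 v=1 z=0 clk=0 q=0 r=1 p=1 u=0
t2.Δ1 x=1 y=0 v=1 z=0 clk=1 q=0 r=1 p=1 u=0
t2.Δ2 x=1 y=0 v=1 z=1 clk=1 q=0 r=0 p=1 u=0
t2.Δ3 x=1 y=0 v=1 z=1 clk=1 q=1 r=0 p=1 u=1
t2.Δ4 x=1 y=0 v=1 z=1 clk=1 q=0 r=0 p=1 u=1
t3.Δ0 x=1 y=0 v=1 z=1 clk=1 q=0 r=0 p=1 u=1
t3.Δ1 x=1 y=0 v=1 z=1 clk=0 q=0 r=0 p=1 u=1
t4.Δ0 x=1 y=0 v=1 z=1 clk=0 q=0 r=0 p=1 u=1
t4.Δ1 x=1 y=0 v=1 z=1 clk=1 q=0 r=0 p=1 u=1
t4.Δ2 x=1 y=0 v=1 z=0 clk=1 q=0 r=1 p=1 u=1
t4.Δ3 x=1 y=0 v=1 z=0 clk=1 q=1 r=1 p=1 u=0
t4.Δ4 x=1 y=0 v=1 z=0 clk=1 q=0 r=1 p=1 u=0
t5.Δ0 x=1 y=0 v=1 z=0 clk=1 q=0 r=1 p=1 u=0
t5.Δ1 x=1 y=0 v=1 z=0 clk=0 q=0 r=1 p=1 u=0
t6.Δ0 x=1 y=0 v=1 z=0 clk=0 q=0 r=1 p=1 u=0
t6.Δ1 x=1 y=0 v=1 z=0 clk=1 q=0 r=1 p=1 u=0
t6.Δ2 x=1 y=0 v=1 z=1 clk=1 q=0 r=0 p=1 u=0
t6.Δ3 x=1 y=0 v=1 z=1 clk=1 q=1 r=0 p=1 u=1
t6.Δ4 x=1 y=0 v=1 z=1 clk=1 q=0 r=0 p=1 u=1
t7.Δ0 x=1 y=0 v=1 z=1 clk=1 q=0 r=0 p=1 u=1
t7.Δ1 x=1 y=0 v=1 z=1 clk=0 q=0 r=0 p=1 u=1
t8.Δ0 x=1 y=0 v=1 z=1 clk=0 q=0 r=0 p=1 u=1
t8.Δ1 x=1 y=0 v=1 z=1 clk=1 q=0 r=0 p=1 u=1
t8.Δ2 x=1 y=0 v=1 z=0 clk=1 q=0 r=1 p=1 u=1
t8.Δ3 x=1 y=0 v=1 z=0 clk=1 q=1 r=1 p=1 u=0
t8.Δ4 x=1 y=0 v=1 z=0 clk=1 q=0 r=1 p=1 u=0
t9.Δ0 x=1 y=0 v=1 z=0 clk=1 q=0 r=1 p=1 u=0
t9.Δ1 x=1 y=0 v=1 z=0 clk=0 q=0 r=1 p=1 u=0
t10.Δ0 x=1 y=0 v=1 z=0 clk=0 q=0 r=1 p=1 u=0
t10.Δ1 x=1 y=0 v=1 z=0 clk=1 q=0 r=1 p=1 u=0
t10.Δ2 x=1 y=0 v=1 z=1 clk=1 q=0 r=0 p=1 u=0
t10.Δ3 x=1 y=0 v=1 z=1 clk=1 q=1 r=0 p=1 u=1
t10.Δ4 x=1 y=0 v=1 z=1 clk=1 q=0 r=0 p=1 u=1
t11.Δ0 x=1 y=0 v=1 z=1 clk=1 q=0 r=0 p=1 u=1
t11.Δ1 x=1 y=0 v=1 z=1 clk=0 q=0 r=0 p=1 u=1
t12.Δ0 x=1 y=0 v=1 z=1 clk=0 q=0 r=0 p=1 u=1
t12.Δ1 x=1 y=0 v=1 z=1 clk=1 q=0 r=0 p=1 u=1
t12.Δ2 x=1 y=0 v=1 z=0 clk=1 q=0 r=1 p=1 u=1
t12.Δ3 x=1 y=0 v=1 z=0 clk=1 q=1 r=1 p=1 u=0
t12.Δ4 x=1 y=0 v=1 z=0 clk=1 q=0 r=1 p=1 u=0
t13.Δ0 x=1 y=0 v=1 z=0 clk=1 q=0 r=1 p=1 u=0
t13.Δ1 x=1 y=0 v=1 z=0 clk=0 q=0 r=1 p=1 u=0
t14.Δ0 x=1 y=0 v=1 z=0 clk=0 q=0 r=1 p=1 u=0
t14.Δ1 x=1 y=0 v=1 z=0 clk=1 q=0 r=1 p=1 u=0
t14.Δ2 x=1 y=0 v=1 z=1 clk=1 q=0 r=0 p=1 u=0
t14.Δ3 x=1 y=0 v=1 z=1 clk=1 q=1 r=0 p=1 u=1
t14.Δ4 x=1 y=0 v=1 z=1 clk=1 q=0 r=0 p=1 u=1
t15.Δ0 x=1 y=0 v=1 z=1 clk=1 q=0 r=0 p=1 u=1
t15.Δ1 x=1 y=0 v=1 z=1 clk=0 q=0 r=0 p=1 u=1
t16.Δ0 x=1 y=0 v=1 z=1 clk=0 q=0 r=0 p=1 u=1
t16.Δ1 x=1 y=0 v=1 z=1 clk=1 q=0 r=0 p=1 u=1
t16.Δ2 x=1 y=0 v=1 z=0 clk=1 q=0 r=1 p=1 u=1
t16.Δ3 x=1 y=0 v=1 z=0 clk=1 q=1 r=1 p=1 u=0
t16.Δ4 x=1 y=0 v=1 z=0 clk=1 q=0 r=1 p=1 u=0
t17.Δ0 x=1 y=0 v=1 z=0 clk=1 q=0 r=1 p=1 u=0
t17.Δ1 x=1 y=0 v=1 z=0 clk=0 q=0 r=1 p=1 u=0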